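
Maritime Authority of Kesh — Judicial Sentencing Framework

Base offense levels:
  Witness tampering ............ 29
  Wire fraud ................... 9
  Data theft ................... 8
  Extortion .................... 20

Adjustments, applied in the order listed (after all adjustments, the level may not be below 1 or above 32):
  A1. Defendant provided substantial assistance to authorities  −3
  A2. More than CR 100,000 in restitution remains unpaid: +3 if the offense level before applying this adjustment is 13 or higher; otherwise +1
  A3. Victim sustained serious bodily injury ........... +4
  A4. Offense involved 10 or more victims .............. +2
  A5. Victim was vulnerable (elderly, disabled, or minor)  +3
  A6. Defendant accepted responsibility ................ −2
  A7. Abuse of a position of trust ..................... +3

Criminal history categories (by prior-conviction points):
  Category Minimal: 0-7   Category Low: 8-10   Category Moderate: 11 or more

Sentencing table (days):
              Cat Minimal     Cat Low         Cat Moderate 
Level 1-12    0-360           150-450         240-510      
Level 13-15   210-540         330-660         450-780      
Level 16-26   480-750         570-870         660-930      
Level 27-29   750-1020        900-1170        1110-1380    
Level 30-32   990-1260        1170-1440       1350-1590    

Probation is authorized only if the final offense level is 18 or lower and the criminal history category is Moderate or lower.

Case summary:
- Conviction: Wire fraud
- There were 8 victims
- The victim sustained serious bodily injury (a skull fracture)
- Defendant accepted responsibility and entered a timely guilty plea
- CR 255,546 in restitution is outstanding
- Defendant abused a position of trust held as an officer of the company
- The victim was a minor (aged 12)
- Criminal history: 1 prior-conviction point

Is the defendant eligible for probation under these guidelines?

Yes

Base offense level for wire fraud: 9.
A1 does not apply.
A2 applies (level before this adjustment is 9 < 13, so +1): 9 + 1 = 10.
A3 applies: 10 + 4 = 14.
A4 does not apply.
A5 applies: 14 + 3 = 17.
A6 applies: 17 − 2 = 15.
A7 applies: 15 + 3 = 18.
Final offense level: 18.
Criminal history: 1 prior point → Category Minimal (0-7).
Level 18 falls in the 16-26 band.
Grid: Level 16-26 × Category Minimal = 480-750 days.
Probation check: level 18 ≤ 18 and category Minimal ≤ Moderate → eligible.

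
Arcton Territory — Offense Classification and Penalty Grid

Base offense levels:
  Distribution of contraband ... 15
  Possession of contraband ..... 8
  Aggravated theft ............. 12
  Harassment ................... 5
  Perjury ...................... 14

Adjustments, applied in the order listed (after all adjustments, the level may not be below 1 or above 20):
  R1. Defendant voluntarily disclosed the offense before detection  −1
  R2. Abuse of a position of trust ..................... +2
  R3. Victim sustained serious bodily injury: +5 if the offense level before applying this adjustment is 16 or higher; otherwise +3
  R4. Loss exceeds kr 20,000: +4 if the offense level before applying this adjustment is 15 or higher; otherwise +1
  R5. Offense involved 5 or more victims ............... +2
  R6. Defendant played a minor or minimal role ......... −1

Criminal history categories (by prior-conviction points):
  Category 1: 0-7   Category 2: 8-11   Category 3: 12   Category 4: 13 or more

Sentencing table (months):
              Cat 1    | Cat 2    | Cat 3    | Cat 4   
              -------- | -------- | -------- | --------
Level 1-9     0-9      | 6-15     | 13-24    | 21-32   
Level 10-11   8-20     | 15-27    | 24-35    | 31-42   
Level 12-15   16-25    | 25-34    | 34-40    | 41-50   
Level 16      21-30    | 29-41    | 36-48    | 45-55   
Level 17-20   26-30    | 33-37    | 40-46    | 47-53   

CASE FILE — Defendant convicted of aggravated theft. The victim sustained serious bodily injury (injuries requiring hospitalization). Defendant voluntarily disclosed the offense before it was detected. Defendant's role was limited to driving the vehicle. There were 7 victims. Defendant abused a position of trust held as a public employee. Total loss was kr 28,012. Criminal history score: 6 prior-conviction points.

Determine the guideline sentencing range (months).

26-30 months

Base offense level for aggravated theft: 12.
R1 applies: 12 − 1 = 11.
R2 applies: 11 + 2 = 13.
R3 applies (level before this adjustment is 13 < 16, so +3): 13 + 3 = 16.
R4 applies (level before this adjustment is 16 ≥ 15, so +4): 16 + 4 = 20.
R5 applies: 20 + 2 = 22.
R6 applies: 22 − 1 = 21.
Level 21 exceeds the maximum of 20; capped at 20.
Final offense level: 20.
Criminal history: 6 prior points → Category 1 (0-7).
Level 20 falls in the 17-20 band.
Grid: Level 17-20 × Category 1 = 26-30 months.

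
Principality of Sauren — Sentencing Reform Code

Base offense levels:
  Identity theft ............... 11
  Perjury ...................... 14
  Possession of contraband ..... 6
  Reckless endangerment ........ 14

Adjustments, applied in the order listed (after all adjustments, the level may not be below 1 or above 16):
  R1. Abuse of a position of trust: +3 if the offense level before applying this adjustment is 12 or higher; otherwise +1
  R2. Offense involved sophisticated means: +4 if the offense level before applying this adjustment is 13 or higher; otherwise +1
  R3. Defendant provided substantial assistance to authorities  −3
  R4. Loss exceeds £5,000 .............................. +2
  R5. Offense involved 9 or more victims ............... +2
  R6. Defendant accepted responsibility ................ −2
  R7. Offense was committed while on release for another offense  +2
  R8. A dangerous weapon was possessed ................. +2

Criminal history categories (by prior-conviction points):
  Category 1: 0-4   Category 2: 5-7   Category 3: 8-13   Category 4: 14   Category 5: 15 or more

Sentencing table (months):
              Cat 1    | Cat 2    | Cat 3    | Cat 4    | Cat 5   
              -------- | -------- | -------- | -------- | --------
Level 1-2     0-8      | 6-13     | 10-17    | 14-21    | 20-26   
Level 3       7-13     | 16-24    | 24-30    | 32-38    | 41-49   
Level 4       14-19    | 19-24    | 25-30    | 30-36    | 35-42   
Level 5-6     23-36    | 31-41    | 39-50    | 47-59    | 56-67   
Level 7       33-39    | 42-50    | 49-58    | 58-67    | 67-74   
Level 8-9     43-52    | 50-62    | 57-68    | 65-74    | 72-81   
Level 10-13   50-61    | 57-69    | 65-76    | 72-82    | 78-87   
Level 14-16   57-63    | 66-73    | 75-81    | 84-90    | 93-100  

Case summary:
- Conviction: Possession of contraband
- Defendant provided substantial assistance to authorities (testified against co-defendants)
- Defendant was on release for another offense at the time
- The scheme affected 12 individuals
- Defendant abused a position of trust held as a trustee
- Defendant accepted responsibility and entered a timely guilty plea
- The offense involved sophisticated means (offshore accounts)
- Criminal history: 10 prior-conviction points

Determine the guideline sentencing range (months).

Base offense level for possession of contraband: 6.
R1 applies (level before this adjustment is 6 < 12, so +1): 6 + 1 = 7.
R2 applies (level before this adjustment is 7 < 13, so +1): 7 + 1 = 8.
R3 applies: 8 − 3 = 5.
R4 does not apply.
R5 applies: 5 + 2 = 7.
R6 applies: 7 − 2 = 5.
R7 applies: 5 + 2 = 7.
Final offense level: 7.
Criminal history: 10 prior points → Category 3 (8-13).
Level 7 falls in the 7 band.
Grid: Level 7 × Category 3 = 49-58 months.

49-58 months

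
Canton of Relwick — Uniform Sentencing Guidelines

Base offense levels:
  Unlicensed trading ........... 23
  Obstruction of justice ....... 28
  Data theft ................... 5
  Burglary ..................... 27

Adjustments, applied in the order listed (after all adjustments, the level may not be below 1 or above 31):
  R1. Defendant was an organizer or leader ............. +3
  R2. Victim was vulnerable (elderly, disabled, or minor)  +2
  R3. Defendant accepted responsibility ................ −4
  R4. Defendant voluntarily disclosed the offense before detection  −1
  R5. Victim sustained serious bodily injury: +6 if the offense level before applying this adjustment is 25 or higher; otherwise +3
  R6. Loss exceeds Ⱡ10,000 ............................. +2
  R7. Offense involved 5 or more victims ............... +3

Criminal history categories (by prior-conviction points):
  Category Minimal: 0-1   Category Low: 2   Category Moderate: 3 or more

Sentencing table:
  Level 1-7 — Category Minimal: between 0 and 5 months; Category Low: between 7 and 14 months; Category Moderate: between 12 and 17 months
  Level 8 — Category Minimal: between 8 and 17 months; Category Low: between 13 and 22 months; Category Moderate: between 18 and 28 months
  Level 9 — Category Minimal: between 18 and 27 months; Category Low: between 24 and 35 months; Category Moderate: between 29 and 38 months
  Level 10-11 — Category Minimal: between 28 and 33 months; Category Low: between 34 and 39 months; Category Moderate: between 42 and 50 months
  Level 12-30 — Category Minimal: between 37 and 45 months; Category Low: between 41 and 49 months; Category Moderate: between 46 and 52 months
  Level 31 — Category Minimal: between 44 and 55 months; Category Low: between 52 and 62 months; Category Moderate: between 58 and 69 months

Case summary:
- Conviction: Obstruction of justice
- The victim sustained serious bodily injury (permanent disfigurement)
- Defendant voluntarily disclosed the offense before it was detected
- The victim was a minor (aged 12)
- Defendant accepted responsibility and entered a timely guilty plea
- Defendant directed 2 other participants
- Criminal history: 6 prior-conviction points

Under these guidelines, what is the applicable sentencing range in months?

Base offense level for obstruction of justice: 28.
R1 applies: 28 + 3 = 31.
R2 applies: 31 + 2 = 33.
R3 applies: 33 − 4 = 29.
R4 applies: 29 − 1 = 28.
R5 applies (level before this adjustment is 28 ≥ 25, so +6): 28 + 6 = 34.
Level 34 exceeds the maximum of 31; capped at 31.
Final offense level: 31.
Criminal history: 6 prior points → Category Moderate (3+).
Level 31 falls in the 31 band.
Grid: Level 31 × Category Moderate = 58-69 months.

58-69 months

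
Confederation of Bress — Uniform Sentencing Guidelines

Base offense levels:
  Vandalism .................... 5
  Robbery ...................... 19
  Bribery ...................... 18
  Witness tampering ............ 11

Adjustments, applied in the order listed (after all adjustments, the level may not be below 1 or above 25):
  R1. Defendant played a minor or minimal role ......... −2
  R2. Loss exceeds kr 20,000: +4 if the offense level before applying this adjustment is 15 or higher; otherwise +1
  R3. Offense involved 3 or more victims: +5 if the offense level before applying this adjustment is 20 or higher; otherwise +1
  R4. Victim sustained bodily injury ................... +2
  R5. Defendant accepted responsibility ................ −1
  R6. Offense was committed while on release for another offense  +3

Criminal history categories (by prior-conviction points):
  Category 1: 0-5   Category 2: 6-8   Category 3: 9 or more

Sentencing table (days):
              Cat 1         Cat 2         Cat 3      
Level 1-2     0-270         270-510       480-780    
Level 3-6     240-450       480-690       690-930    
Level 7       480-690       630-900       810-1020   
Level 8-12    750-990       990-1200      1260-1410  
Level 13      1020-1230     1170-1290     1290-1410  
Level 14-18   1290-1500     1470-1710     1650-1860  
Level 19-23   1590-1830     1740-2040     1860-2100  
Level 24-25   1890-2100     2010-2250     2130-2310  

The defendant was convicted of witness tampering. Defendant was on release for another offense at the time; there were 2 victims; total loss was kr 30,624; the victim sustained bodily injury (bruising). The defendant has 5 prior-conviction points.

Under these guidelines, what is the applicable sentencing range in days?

Base offense level for witness tampering: 11.
R1 does not apply.
R2 applies (level before this adjustment is 11 < 15, so +1): 11 + 1 = 12.
R4 applies: 12 + 2 = 14.
R5 does not apply.
R6 applies: 14 + 3 = 17.
Final offense level: 17.
Criminal history: 5 prior points → Category 1 (0-5).
Level 17 falls in the 14-18 band.
Grid: Level 14-18 × Category 1 = 1290-1500 days.

1290-1500 days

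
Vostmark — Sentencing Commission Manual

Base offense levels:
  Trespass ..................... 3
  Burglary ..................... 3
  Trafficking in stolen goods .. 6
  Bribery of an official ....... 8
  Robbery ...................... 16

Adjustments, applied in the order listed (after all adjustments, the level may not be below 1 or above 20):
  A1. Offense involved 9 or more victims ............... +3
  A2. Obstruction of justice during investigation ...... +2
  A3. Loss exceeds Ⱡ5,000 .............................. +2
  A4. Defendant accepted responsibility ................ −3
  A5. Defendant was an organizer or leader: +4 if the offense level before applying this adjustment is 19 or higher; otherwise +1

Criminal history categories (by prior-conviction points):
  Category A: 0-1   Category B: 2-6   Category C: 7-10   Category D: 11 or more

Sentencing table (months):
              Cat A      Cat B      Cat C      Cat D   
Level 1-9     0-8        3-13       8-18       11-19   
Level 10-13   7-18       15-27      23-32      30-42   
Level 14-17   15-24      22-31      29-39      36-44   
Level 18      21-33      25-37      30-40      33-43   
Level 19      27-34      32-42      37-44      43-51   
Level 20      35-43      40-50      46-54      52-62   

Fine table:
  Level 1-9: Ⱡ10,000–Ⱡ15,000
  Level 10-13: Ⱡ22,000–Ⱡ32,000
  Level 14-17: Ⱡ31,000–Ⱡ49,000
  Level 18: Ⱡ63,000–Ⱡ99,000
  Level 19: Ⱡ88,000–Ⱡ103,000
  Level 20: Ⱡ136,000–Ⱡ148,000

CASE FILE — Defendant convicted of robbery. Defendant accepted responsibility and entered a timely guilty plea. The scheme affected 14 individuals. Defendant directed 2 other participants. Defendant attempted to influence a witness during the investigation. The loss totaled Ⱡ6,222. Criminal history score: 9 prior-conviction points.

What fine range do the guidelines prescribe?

Ⱡ136,000–Ⱡ148,000

Base offense level for robbery: 16.
A1 applies: 16 + 3 = 19.
A2 applies: 19 + 2 = 21.
A3 applies: 21 + 2 = 23.
A4 applies: 23 − 3 = 20.
A5 applies (level before this adjustment is 20 ≥ 19, so +4): 20 + 4 = 24.
Level 24 exceeds the maximum of 20; capped at 20.
Final offense level: 20.
Level 20 falls in the 20 band.
Fine table: Level 20 → Ⱡ136,000–Ⱡ148,000.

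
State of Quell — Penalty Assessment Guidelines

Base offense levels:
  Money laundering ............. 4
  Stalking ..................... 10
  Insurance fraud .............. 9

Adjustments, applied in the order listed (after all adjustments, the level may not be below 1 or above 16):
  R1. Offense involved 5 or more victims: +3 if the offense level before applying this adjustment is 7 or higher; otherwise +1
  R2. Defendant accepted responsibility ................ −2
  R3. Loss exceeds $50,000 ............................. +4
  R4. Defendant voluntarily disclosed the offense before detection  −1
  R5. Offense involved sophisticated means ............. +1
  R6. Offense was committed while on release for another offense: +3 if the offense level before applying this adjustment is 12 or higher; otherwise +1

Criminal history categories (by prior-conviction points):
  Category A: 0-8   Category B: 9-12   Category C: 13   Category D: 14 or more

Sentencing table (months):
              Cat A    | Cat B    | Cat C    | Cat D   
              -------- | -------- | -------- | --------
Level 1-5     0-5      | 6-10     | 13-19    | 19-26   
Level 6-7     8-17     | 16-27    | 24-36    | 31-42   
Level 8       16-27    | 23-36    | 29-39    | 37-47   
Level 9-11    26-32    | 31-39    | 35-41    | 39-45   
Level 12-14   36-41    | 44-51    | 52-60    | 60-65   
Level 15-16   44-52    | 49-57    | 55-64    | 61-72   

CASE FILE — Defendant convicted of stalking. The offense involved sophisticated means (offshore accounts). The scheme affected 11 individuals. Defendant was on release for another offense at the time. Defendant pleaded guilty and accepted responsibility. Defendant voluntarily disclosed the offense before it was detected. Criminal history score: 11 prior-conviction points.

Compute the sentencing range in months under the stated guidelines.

44-51 months

Base offense level for stalking: 10.
R1 applies (level before this adjustment is 10 ≥ 7, so +3): 10 + 3 = 13.
R2 applies: 13 − 2 = 11.
R3 does not apply.
R4 applies: 11 − 1 = 10.
R5 applies: 10 + 1 = 11.
R6 applies (level before this adjustment is 11 < 12, so +1): 11 + 1 = 12.
Final offense level: 12.
Criminal history: 11 prior points → Category B (9-12).
Level 12 falls in the 12-14 band.
Grid: Level 12-14 × Category B = 44-51 months.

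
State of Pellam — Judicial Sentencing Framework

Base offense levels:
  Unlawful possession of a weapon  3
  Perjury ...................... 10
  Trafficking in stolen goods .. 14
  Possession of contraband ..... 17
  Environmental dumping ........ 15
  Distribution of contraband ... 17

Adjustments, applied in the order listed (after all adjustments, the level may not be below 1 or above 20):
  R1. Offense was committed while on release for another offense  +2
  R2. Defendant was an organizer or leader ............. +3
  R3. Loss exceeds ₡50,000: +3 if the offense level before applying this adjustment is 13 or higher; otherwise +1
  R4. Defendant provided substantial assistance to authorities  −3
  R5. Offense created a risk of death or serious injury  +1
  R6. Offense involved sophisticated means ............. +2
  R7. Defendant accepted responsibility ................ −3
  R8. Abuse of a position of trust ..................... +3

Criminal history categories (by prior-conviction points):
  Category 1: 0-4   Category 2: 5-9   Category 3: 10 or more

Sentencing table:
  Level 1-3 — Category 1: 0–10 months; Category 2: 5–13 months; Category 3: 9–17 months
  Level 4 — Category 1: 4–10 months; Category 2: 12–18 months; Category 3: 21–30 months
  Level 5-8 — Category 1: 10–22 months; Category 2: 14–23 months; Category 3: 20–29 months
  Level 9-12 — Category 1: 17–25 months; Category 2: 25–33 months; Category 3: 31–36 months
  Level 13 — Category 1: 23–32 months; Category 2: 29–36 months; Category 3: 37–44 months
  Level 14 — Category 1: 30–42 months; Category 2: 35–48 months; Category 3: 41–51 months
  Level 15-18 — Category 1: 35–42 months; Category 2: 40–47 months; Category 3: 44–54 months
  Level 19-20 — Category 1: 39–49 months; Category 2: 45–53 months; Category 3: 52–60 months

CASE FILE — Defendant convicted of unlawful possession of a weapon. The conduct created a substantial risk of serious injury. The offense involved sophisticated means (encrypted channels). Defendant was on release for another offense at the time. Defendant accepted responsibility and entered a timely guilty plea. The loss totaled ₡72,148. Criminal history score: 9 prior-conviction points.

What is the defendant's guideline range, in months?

14-23 months

Base offense level for unlawful possession of a weapon: 3.
R1 applies: 3 + 2 = 5.
R3 applies (level before this adjustment is 5 < 13, so +1): 5 + 1 = 6.
R4 does not apply.
R5 applies: 6 + 1 = 7.
R6 applies: 7 + 2 = 9.
R7 applies: 9 − 3 = 6.
R8 does not apply.
Final offense level: 6.
Criminal history: 9 prior points → Category 2 (5-9).
Level 6 falls in the 5-8 band.
Grid: Level 5-8 × Category 2 = 14-23 months.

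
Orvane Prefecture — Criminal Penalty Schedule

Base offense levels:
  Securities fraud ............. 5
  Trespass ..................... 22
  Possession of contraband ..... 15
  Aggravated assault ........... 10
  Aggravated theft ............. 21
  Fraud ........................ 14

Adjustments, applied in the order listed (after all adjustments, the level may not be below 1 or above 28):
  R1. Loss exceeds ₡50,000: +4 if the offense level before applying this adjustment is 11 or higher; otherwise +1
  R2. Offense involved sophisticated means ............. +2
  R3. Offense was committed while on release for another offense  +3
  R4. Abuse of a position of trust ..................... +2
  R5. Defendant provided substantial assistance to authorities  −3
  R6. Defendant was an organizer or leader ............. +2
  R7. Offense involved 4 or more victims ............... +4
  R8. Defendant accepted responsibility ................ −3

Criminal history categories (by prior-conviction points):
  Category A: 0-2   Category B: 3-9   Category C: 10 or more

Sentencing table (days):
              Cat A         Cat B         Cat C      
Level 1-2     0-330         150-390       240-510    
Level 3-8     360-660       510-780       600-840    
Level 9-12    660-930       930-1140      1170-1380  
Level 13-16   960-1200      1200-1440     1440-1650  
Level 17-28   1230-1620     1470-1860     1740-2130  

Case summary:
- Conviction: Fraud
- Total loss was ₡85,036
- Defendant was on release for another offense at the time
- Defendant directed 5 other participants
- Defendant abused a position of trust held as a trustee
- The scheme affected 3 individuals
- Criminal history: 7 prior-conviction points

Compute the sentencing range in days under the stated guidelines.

1470-1860 days

Base offense level for fraud: 14.
R1 applies (level before this adjustment is 14 ≥ 11, so +4): 14 + 4 = 18.
R3 applies: 18 + 3 = 21.
R4 applies: 21 + 2 = 23.
R6 applies: 23 + 2 = 25.
R7 does not apply.
R8 does not apply.
Final offense level: 25.
Criminal history: 7 prior points → Category B (3-9).
Level 25 falls in the 17-28 band.
Grid: Level 17-28 × Category B = 1470-1860 days.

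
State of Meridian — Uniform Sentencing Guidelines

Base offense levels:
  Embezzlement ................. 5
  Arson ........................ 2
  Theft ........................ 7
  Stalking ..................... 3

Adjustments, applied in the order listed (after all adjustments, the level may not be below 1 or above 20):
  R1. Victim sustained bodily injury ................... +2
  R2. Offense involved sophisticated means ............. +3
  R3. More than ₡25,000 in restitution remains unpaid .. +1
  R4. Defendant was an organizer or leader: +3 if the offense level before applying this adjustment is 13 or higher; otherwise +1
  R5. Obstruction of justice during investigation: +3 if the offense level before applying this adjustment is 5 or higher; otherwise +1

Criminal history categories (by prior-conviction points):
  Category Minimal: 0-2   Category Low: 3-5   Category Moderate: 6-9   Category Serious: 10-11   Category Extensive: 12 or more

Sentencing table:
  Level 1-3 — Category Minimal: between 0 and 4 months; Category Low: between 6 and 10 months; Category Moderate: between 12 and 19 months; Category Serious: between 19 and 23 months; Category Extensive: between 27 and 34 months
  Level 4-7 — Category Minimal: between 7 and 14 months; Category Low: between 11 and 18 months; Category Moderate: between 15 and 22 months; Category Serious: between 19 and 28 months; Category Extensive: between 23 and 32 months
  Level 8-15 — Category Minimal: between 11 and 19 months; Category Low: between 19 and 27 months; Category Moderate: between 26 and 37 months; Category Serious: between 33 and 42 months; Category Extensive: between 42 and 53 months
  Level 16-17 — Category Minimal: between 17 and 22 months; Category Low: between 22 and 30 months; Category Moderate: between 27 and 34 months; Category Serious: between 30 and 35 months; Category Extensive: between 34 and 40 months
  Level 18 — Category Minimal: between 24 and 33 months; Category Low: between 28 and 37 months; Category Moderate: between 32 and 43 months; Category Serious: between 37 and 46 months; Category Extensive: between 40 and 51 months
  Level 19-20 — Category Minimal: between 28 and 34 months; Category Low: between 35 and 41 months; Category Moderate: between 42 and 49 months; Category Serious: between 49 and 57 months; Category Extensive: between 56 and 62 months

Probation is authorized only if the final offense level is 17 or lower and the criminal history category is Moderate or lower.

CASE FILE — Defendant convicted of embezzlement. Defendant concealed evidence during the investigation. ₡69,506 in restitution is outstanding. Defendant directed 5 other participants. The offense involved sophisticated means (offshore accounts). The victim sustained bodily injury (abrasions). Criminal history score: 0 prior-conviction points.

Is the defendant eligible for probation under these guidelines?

Yes

Base offense level for embezzlement: 5.
R1 applies: 5 + 2 = 7.
R2 applies: 7 + 3 = 10.
R3 applies: 10 + 1 = 11.
R4 applies (level before this adjustment is 11 < 13, so +1): 11 + 1 = 12.
R5 applies (level before this adjustment is 12 ≥ 5, so +3): 12 + 3 = 15.
Final offense level: 15.
Criminal history: 0 prior points → Category Minimal (0-2).
Level 15 falls in the 8-15 band.
Grid: Level 8-15 × Category Minimal = 11-19 months.
Probation check: level 15 ≤ 17 and category Minimal ≤ Moderate → eligible.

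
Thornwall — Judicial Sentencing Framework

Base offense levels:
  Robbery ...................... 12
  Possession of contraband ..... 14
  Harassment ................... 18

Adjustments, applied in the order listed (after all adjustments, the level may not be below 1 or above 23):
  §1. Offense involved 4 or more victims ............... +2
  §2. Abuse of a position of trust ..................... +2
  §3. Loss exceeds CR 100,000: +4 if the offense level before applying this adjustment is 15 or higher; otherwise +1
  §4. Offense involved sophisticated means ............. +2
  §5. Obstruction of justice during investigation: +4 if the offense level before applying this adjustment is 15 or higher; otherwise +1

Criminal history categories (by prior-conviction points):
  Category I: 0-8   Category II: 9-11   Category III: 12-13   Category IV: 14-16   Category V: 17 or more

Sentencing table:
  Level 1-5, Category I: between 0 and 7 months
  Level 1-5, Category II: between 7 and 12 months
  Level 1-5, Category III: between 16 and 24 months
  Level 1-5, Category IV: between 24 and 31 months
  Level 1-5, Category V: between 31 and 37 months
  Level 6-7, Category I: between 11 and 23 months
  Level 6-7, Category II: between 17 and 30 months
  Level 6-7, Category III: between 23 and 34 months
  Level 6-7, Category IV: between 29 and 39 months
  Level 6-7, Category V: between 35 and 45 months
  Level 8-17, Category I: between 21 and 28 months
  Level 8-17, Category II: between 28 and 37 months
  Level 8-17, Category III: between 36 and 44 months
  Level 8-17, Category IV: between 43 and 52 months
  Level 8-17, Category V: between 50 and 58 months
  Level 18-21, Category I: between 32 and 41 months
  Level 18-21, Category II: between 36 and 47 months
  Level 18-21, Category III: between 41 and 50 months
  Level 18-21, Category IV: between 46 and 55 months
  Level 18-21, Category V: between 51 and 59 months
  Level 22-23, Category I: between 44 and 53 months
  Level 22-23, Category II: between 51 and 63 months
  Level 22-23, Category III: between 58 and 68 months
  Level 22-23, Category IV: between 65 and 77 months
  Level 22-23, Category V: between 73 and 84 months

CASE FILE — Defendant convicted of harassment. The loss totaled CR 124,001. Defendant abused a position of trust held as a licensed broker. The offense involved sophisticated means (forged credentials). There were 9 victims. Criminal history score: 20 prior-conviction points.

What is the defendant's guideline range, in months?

73-84 months

Base offense level for harassment: 18.
§1 applies: 18 + 2 = 20.
§2 applies: 20 + 2 = 22.
§3 applies (level before this adjustment is 22 ≥ 15, so +4): 22 + 4 = 26.
§4 applies: 26 + 2 = 28.
§5 does not apply.
Level 28 exceeds the maximum of 23; capped at 23.
Final offense level: 23.
Criminal history: 20 prior points → Category V (17+).
Level 23 falls in the 22-23 band.
Grid: Level 22-23 × Category V = 73-84 months.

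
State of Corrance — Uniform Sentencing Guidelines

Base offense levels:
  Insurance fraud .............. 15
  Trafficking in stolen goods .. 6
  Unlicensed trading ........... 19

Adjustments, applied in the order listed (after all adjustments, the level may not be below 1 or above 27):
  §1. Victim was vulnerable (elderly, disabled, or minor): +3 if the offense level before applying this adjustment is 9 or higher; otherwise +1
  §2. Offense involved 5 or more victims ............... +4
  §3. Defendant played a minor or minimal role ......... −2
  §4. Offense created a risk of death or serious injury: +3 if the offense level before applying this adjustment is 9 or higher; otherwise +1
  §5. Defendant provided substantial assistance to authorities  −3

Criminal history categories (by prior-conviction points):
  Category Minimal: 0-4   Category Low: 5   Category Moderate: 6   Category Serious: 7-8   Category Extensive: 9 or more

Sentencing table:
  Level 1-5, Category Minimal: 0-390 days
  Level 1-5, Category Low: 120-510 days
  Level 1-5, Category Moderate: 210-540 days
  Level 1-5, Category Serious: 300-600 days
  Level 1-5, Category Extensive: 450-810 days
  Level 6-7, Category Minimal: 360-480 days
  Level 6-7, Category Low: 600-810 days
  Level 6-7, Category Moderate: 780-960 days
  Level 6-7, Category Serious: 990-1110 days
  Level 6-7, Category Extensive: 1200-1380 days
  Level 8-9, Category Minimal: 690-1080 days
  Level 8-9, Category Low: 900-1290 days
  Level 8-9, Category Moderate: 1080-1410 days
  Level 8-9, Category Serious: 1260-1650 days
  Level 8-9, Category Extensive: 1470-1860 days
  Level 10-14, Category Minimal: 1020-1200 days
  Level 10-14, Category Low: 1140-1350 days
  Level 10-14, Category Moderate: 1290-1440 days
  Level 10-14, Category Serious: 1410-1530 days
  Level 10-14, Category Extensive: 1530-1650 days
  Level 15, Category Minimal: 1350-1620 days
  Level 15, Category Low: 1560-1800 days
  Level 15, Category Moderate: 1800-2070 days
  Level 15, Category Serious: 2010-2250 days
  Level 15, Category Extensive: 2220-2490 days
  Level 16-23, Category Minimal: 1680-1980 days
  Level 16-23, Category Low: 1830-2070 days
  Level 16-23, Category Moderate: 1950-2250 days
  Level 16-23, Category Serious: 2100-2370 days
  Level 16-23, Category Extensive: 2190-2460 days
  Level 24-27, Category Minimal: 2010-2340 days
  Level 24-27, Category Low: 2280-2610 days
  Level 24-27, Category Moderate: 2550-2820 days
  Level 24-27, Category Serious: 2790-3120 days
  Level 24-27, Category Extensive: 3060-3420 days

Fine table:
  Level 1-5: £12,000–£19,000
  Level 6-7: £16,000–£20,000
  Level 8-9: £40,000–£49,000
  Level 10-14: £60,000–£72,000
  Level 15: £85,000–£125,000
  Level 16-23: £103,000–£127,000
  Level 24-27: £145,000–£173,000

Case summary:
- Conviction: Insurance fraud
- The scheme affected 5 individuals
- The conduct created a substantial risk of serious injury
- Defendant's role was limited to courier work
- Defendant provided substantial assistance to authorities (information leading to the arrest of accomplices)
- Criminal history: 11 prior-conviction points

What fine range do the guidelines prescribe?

£103,000–£127,000

Base offense level for insurance fraud: 15.
§2 applies: 15 + 4 = 19.
§3 applies: 19 − 2 = 17.
§4 applies (level before this adjustment is 17 ≥ 9, so +3): 17 + 3 = 20.
§5 applies: 20 − 3 = 17.
Final offense level: 17.
Level 17 falls in the 16-23 band.
Fine table: Level 16-23 → £103,000–£127,000.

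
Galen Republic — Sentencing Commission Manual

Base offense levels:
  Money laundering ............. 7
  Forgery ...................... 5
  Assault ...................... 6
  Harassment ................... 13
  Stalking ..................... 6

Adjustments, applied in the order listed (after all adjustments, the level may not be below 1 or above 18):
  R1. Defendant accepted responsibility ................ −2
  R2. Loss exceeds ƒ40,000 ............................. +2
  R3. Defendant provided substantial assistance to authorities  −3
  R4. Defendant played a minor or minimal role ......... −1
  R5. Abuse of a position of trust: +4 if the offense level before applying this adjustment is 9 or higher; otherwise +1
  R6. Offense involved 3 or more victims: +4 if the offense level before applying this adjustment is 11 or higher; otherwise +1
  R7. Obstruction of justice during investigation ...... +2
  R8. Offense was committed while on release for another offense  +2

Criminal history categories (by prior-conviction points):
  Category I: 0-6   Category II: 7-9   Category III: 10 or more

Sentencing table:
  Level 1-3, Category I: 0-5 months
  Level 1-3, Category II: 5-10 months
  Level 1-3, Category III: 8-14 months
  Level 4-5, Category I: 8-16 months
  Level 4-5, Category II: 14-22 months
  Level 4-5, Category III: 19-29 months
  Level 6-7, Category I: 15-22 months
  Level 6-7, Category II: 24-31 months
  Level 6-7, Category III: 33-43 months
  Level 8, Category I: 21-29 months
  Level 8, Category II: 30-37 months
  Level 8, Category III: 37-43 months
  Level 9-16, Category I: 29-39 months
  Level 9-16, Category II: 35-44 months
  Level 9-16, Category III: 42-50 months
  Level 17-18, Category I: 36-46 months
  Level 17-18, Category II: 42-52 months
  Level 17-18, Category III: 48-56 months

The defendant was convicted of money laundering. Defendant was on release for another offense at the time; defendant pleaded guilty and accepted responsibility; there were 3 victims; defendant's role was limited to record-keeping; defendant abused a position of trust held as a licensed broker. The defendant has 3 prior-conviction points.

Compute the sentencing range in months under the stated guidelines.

21-29 months

Base offense level for money laundering: 7.
R1 applies: 7 − 2 = 5.
R3 does not apply.
R4 applies: 5 − 1 = 4.
R5 applies (level before this adjustment is 4 < 9, so +1): 4 + 1 = 5.
R6 applies (level before this adjustment is 5 < 11, so +1): 5 + 1 = 6.
R7 does not apply.
R8 applies: 6 + 2 = 8.
Final offense level: 8.
Criminal history: 3 prior points → Category I (0-6).
Level 8 falls in the 8 band.
Grid: Level 8 × Category I = 21-29 months.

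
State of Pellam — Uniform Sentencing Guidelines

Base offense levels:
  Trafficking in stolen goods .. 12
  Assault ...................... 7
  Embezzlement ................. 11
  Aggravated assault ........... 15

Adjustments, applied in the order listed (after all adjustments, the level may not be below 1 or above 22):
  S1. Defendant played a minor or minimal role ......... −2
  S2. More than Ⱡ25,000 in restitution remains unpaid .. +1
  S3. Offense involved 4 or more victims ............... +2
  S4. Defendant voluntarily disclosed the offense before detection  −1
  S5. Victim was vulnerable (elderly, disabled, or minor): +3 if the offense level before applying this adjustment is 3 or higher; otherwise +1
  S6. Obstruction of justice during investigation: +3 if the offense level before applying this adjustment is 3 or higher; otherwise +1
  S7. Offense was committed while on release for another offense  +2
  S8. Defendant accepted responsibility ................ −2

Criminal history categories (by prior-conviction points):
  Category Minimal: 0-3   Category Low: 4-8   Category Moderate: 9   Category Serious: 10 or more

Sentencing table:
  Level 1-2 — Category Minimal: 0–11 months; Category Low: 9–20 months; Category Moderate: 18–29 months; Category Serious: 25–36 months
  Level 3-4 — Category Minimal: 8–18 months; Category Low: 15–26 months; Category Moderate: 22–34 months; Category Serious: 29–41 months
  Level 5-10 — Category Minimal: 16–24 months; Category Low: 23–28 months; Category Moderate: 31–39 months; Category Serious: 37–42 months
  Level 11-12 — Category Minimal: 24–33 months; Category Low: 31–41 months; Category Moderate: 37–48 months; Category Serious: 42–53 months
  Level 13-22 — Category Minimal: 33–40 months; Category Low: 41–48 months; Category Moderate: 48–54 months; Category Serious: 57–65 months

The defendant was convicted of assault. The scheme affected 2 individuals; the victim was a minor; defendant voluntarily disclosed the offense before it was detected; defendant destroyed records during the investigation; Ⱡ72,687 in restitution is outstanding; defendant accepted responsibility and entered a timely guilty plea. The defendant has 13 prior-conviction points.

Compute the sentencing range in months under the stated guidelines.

42-53 months

Base offense level for assault: 7.
S1 does not apply.
S2 applies: 7 + 1 = 8.
S3 does not apply.
S4 applies: 8 − 1 = 7.
S5 applies (level before this adjustment is 7 ≥ 3, so +3): 7 + 3 = 10.
S6 applies (level before this adjustment is 10 ≥ 3, so +3): 10 + 3 = 13.
S8 applies: 13 − 2 = 11.
Final offense level: 11.
Criminal history: 13 prior points → Category Serious (10+).
Level 11 falls in the 11-12 band.
Grid: Level 11-12 × Category Serious = 42-53 months.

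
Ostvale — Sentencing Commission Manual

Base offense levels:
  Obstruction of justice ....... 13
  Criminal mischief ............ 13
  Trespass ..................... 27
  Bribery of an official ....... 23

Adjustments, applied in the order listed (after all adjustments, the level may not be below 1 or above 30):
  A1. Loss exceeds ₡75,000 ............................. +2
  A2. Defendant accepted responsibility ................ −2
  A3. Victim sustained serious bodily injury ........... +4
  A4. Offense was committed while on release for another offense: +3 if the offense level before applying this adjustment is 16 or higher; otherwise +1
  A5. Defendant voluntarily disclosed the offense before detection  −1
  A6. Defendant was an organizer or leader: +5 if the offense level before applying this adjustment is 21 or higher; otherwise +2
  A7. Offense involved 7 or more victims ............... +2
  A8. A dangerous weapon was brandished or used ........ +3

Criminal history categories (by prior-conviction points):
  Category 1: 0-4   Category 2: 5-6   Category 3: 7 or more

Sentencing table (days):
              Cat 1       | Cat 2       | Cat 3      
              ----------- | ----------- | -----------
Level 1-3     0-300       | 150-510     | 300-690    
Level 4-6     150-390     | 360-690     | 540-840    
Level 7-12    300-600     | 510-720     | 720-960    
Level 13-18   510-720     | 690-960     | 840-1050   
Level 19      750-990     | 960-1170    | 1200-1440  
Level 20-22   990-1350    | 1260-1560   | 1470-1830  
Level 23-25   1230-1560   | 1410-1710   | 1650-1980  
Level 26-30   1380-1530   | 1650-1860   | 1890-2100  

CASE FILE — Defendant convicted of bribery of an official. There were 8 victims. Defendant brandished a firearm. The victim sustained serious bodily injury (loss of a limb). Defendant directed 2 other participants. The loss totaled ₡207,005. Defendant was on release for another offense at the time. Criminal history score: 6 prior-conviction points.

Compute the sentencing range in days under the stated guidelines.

Base offense level for bribery of an official: 23.
A1 applies: 23 + 2 = 25.
A3 applies: 25 + 4 = 29.
A4 applies (level before this adjustment is 29 ≥ 16, so +3): 29 + 3 = 32.
A6 applies (level before this adjustment is 32 ≥ 21, so +5): 32 + 5 = 37.
A7 applies: 37 + 2 = 39.
A8 applies: 39 + 3 = 42.
Level 42 exceeds the maximum of 30; capped at 30.
Final offense level: 30.
Criminal history: 6 prior points → Category 2 (5-6).
Level 30 falls in the 26-30 band.
Grid: Level 26-30 × Category 2 = 1650-1860 days.

1650-1860 days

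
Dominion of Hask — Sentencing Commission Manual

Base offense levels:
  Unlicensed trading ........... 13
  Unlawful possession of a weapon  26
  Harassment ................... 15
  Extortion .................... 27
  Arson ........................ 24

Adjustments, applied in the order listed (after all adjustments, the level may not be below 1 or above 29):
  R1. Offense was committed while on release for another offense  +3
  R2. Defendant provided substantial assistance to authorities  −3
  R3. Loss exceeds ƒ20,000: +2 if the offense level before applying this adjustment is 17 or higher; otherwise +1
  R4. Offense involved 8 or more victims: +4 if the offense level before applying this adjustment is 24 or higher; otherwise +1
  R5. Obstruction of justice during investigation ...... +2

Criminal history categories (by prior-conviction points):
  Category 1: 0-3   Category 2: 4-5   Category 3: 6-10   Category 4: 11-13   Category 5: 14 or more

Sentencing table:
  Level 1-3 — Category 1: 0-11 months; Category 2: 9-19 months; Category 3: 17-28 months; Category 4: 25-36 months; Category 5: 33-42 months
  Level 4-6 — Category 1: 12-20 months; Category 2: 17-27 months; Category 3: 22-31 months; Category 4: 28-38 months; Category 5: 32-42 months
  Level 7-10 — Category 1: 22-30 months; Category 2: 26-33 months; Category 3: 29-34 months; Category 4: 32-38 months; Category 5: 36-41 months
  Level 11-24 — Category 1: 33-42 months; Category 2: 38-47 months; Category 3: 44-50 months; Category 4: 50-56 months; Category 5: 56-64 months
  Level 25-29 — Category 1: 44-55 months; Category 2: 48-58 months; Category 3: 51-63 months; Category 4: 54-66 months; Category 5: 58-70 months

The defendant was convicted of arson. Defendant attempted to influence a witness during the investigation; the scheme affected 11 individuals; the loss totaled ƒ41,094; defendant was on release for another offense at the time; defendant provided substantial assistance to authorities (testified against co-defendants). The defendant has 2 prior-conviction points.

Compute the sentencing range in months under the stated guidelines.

Base offense level for arson: 24.
R1 applies: 24 + 3 = 27.
R2 applies: 27 − 3 = 24.
R3 applies (level before this adjustment is 24 ≥ 17, so +2): 24 + 2 = 26.
R4 applies (level before this adjustment is 26 ≥ 24, so +4): 26 + 4 = 30.
R5 applies: 30 + 2 = 32.
Level 32 exceeds the maximum of 29; capped at 29.
Final offense level: 29.
Criminal history: 2 prior points → Category 1 (0-3).
Level 29 falls in the 25-29 band.
Grid: Level 25-29 × Category 1 = 44-55 months.

44-55 months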